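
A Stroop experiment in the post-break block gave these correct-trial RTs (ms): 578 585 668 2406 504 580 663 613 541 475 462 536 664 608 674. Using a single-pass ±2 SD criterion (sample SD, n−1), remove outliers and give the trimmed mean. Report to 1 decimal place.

n = 15, ΣRT = 10557, M = 703.800
Σ(x−M)² = 3170988.40; s = √(3170988.40/14) = 475.919
Cutoffs: 703.800 ± 2·475.919 → [-248.0, 1655.6]
Outside: 2406 → excluded.
Retained (n=14): Σ = 8151, mean = 8151/14 = 582.214

582.2 ms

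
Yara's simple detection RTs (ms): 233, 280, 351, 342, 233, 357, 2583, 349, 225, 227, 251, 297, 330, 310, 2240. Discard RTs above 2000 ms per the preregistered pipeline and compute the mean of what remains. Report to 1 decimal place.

Excluded: 2240, 2583
Retained (n=13): Σ = 3785
Mean = 3785/13 = 291.1538

291.2 ms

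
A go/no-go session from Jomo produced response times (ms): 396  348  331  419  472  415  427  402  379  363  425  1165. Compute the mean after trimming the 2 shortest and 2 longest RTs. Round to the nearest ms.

403 ms

Sorted: 331, 348, 363, 379, 396, 402, 415, 419, 425, 427, 472, 1165
Drop lowest 2 (331, 348) and highest 2 (472, 1165)
Remaining (n=8): Σ = 3226, mean = 3226/8 = 403.250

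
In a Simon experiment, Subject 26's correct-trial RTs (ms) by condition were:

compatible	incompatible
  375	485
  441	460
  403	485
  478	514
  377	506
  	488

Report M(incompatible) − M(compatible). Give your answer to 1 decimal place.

M(compatible) = 2074/5 = 414.800
M(incompatible) = 2938/6 = 489.667
Difference = 489.667 − 414.800 = 74.867 ms

74.9 ms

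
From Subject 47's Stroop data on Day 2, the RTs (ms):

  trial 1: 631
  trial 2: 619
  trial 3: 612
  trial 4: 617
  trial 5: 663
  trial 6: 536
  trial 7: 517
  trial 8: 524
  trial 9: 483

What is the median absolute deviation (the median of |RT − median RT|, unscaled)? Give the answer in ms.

51 ms

Sorted: 483, 517, 524, 536, 612, 617, 619, 631, 663 → median = 612
|x − 612|: 19, 7, 0, 5, 51, 76, 95, 88, 129
Sorted deviations: 0, 5, 7, 19, 51, 76, 88, 95, 129 → MAD = 51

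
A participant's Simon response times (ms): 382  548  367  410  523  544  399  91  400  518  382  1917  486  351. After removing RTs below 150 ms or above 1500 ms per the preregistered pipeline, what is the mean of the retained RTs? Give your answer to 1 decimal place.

Excluded: 91, 1917
Retained (n=12): Σ = 5310
Mean = 5310/12 = 442.5000

442.5 ms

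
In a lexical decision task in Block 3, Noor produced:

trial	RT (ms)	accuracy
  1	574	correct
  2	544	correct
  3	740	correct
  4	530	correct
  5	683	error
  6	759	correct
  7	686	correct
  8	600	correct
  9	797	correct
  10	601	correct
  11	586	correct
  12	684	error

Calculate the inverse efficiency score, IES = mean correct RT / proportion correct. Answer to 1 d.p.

Correct trials (n=10): 574, 544, 740, 530, 759, 686, 600, 797, 601, 586
Mean correct RT = 6417/10 = 641.7000 ms
Proportion correct = 10/12
IES = 641.7000 / (10/12) = 770.040 ms

770.0 ms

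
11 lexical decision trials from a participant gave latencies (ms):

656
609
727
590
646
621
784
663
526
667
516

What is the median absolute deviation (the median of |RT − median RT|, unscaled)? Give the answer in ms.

37 ms

Sorted: 516, 526, 590, 609, 621, 646, 656, 663, 667, 727, 784 → median = 646
|x − 646|: 10, 37, 81, 56, 0, 25, 138, 17, 120, 21, 130
Sorted deviations: 0, 10, 17, 21, 25, 37, 56, 81, 120, 130, 138 → MAD = 37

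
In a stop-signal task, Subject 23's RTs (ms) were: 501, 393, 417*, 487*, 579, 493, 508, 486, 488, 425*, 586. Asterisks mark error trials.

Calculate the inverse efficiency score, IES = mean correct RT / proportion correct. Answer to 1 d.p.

693.3 ms

Correct trials (n=8): 501, 393, 579, 493, 508, 486, 488, 586
Mean correct RT = 4034/8 = 504.2500 ms
Proportion correct = 8/11
IES = 504.2500 / (8/11) = 693.344 ms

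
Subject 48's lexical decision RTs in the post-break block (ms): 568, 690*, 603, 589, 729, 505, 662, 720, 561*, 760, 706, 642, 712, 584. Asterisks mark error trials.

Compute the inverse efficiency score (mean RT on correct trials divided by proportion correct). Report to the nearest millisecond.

756 ms

Correct trials (n=12): 568, 603, 589, 729, 505, 662, 720, 760, 706, 642, 712, 584
Mean correct RT = 7780/12 = 648.3333 ms
Proportion correct = 12/14
IES = 648.3333 / (12/14) = 756.389 ms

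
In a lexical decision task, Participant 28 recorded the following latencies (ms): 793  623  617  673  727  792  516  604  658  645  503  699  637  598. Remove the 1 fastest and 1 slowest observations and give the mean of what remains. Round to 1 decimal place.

Sorted: 503, 516, 598, 604, 617, 623, 637, 645, 658, 673, 699, 727, 792, 793
Drop lowest 1 (503) and highest 1 (793)
Remaining (n=12): Σ = 7789, mean = 7789/12 = 649.083

649.1 ms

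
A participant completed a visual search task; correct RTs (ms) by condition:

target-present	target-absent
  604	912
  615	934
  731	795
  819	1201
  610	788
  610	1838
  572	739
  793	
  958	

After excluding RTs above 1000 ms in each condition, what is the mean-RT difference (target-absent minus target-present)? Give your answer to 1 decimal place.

132.3 ms

target-absent: exclude 1201, 1838
M(target-present) = 6312/9 = 701.333
M(target-absent) = 4168/5 = 833.600
Difference = 833.600 − 701.333 = 132.267 ms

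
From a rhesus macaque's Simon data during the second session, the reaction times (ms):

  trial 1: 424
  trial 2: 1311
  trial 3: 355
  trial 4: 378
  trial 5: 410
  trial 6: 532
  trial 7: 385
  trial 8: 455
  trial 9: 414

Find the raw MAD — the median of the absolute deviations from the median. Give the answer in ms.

36 ms

Sorted: 355, 378, 385, 410, 414, 424, 455, 532, 1311 → median = 414
|x − 414|: 10, 897, 59, 36, 4, 118, 29, 41, 0
Sorted deviations: 0, 4, 10, 29, 36, 41, 59, 118, 897 → MAD = 36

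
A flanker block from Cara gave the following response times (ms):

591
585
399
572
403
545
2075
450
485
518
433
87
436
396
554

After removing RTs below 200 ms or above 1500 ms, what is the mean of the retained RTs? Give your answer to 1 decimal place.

Excluded: 87, 2075
Retained (n=13): Σ = 6367
Mean = 6367/13 = 489.7692

489.8 ms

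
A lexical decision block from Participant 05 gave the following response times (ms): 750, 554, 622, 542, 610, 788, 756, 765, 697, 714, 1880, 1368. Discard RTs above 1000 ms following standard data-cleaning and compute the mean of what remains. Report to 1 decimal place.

679.8 ms

Excluded: 1368, 1880
Retained (n=10): Σ = 6798
Mean = 6798/10 = 679.8000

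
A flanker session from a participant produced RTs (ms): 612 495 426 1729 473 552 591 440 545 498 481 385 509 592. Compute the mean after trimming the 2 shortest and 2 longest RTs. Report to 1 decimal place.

517.6 ms

Sorted: 385, 426, 440, 473, 481, 495, 498, 509, 545, 552, 591, 592, 612, 1729
Drop lowest 2 (385, 426) and highest 2 (612, 1729)
Remaining (n=10): Σ = 5176, mean = 5176/10 = 517.600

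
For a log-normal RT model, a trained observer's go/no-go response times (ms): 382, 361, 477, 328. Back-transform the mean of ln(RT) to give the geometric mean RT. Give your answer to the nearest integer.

ln(RT): 5.9454, 5.8889, 6.1675, 5.7930
Mean ln(RT) = 23.7948/4 = 5.94871
Geometric mean = exp(5.94871) = 383.26 ms

383 ms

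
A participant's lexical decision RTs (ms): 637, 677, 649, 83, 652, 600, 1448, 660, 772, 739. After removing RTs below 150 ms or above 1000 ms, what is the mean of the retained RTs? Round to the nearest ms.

Excluded: 83, 1448
Retained (n=8): Σ = 5386
Mean = 5386/8 = 673.2500

673 ms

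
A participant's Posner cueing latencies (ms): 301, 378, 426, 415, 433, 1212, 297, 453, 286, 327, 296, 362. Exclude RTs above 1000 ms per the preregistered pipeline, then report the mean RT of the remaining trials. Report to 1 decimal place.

361.3 ms

Excluded: 1212
Retained (n=11): Σ = 3974
Mean = 3974/11 = 361.2727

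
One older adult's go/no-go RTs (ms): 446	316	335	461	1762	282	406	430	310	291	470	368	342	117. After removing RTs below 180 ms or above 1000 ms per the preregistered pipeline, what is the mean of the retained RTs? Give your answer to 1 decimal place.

371.4 ms

Excluded: 117, 1762
Retained (n=12): Σ = 4457
Mean = 4457/12 = 371.4167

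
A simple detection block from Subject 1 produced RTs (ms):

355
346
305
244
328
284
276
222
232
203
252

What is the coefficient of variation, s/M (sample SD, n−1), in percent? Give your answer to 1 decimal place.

n = 11, Σ = 3047, M = 277.0000
Σ(x−M)² = 26520.000; s = √(26520.000/10) = 51.4976
CV = 51.4976 / 277.0000 = 0.18591 = 18.591%

18.6%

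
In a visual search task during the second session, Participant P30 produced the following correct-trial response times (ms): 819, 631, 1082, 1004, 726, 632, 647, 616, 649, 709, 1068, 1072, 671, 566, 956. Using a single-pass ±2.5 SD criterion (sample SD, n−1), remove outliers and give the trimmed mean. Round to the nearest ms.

n = 15, ΣRT = 11848, M = 789.867
Σ(x−M)² = 512109.73; s = √(512109.73/14) = 191.257
Cutoffs: 789.867 ± 2.5·191.257 → [311.7, 1268.0]
No RTs fall outside the cutoffs; all 15 retained. Mean = 11848/15 = 789.867

790 ms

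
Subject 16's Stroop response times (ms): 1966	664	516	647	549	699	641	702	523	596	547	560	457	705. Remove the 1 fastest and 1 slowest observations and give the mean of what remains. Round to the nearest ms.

612 ms

Sorted: 457, 516, 523, 547, 549, 560, 596, 641, 647, 664, 699, 702, 705, 1966
Drop lowest 1 (457) and highest 1 (1966)
Remaining (n=12): Σ = 7349, mean = 7349/12 = 612.417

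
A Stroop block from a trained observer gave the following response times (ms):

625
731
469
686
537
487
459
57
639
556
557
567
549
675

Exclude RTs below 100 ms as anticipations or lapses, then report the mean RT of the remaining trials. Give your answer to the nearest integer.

580 ms

Excluded: 57
Retained (n=13): Σ = 7537
Mean = 7537/13 = 579.7692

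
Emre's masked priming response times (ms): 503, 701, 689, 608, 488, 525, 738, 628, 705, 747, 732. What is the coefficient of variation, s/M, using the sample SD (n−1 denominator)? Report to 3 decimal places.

n = 11, Σ = 7064, M = 642.1818
Σ(x−M)² = 96077.636; s = √(96077.636/10) = 98.0192
CV = 98.0192 / 642.1818 = 0.15263

0.153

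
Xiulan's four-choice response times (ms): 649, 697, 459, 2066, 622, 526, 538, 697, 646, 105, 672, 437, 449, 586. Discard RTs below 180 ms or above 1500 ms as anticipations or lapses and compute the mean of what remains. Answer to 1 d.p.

Excluded: 105, 2066
Retained (n=12): Σ = 6978
Mean = 6978/12 = 581.5000

581.5 ms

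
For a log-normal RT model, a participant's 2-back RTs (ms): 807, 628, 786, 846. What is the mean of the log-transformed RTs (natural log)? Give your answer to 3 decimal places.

6.636

ln(RT): 6.6933, 6.4425, 6.6670, 6.7405
Σ ln(RT) = 26.5433
Mean = 26.5433/4 = 6.63583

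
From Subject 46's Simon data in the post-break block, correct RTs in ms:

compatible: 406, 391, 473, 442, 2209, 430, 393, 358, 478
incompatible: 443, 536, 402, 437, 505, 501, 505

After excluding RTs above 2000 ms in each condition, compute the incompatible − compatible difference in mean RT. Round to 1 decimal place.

54.2 ms

compatible: exclude 2209
M(compatible) = 3371/8 = 421.375
M(incompatible) = 3329/7 = 475.571
Difference = 475.571 − 421.375 = 54.196 ms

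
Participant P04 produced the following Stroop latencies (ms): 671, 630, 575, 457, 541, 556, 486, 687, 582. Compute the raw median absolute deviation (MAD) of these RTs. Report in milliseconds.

Sorted: 457, 486, 541, 556, 575, 582, 630, 671, 687 → median = 575
|x − 575|: 96, 55, 0, 118, 34, 19, 89, 112, 7
Sorted deviations: 0, 7, 19, 34, 55, 89, 96, 112, 118 → MAD = 55

55 ms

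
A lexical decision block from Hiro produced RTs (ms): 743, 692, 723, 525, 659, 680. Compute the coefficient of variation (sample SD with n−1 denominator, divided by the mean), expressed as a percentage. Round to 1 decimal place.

n = 6, Σ = 4022, M = 670.3333
Σ(x−M)² = 29867.333; s = √(29867.333/5) = 77.2882
CV = 77.2882 / 670.3333 = 0.11530 = 11.530%

11.5%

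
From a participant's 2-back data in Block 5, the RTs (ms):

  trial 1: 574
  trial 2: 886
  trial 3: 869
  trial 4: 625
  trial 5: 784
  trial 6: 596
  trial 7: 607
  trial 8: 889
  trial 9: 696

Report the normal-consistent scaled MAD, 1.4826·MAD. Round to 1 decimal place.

148.3 ms

Sorted: 574, 596, 607, 625, 696, 784, 869, 886, 889 → median = 696
|x − 696| sorted: 0, 71, 88, 89, 100, 122, 173, 190, 193 → MAD = 100
Robust SD ≈ 1.4826 × 100 = 148.260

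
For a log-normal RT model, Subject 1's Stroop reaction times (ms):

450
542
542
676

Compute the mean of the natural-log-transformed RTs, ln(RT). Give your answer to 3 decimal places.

ln(RT): 6.1092, 6.2953, 6.2953, 6.5162
Σ ln(RT) = 25.2160
Mean = 25.2160/4 = 6.30399

6.304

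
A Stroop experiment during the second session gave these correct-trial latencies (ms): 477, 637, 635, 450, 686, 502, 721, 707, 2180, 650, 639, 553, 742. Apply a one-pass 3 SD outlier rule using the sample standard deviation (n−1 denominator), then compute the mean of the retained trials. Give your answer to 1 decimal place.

616.6 ms

n = 13, ΣRT = 9579, M = 736.846
Σ(x−M)² = 2362657.69; s = √(2362657.69/12) = 443.721
Cutoffs: 736.846 ± 3·443.721 → [-594.3, 2068.0]
Outside: 2180 → excluded.
Retained (n=12): Σ = 7399, mean = 7399/12 = 616.583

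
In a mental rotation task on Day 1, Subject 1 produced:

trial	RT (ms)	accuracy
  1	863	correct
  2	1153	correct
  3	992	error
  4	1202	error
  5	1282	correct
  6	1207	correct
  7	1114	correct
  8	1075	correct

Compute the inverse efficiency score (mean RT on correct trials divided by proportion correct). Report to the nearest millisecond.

Correct trials (n=6): 863, 1153, 1282, 1207, 1114, 1075
Mean correct RT = 6694/6 = 1115.6667 ms
Proportion correct = 6/8
IES = 1115.6667 / (6/8) = 1487.556 ms

1488 ms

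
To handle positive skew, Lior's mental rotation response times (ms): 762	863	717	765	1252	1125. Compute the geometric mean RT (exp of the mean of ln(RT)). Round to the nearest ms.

893 ms

ln(RT): 6.6359, 6.7604, 6.5751, 6.6399, 7.1325, 7.0255
Mean ln(RT) = 40.7693/6 = 6.79489
Geometric mean = exp(6.79489) = 893.27 ms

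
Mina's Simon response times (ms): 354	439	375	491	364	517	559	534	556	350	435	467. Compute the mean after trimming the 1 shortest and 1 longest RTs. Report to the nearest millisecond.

453 ms

Sorted: 350, 354, 364, 375, 435, 439, 467, 491, 517, 534, 556, 559
Drop lowest 1 (350) and highest 1 (559)
Remaining (n=10): Σ = 4532, mean = 4532/10 = 453.200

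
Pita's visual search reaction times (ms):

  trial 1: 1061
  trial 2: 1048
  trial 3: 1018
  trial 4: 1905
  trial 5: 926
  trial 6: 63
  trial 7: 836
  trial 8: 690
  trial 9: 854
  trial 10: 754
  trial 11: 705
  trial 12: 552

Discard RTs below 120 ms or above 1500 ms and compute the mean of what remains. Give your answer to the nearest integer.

Excluded: 63, 1905
Retained (n=10): Σ = 8444
Mean = 8444/10 = 844.4000

844 ms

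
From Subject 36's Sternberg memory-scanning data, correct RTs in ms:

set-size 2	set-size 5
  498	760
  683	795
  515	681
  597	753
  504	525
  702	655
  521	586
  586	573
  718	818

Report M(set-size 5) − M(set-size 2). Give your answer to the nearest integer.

M(set-size 2) = 5324/9 = 591.556
M(set-size 5) = 6146/9 = 682.889
Difference = 682.889 − 591.556 = 91.333 ms

91 ms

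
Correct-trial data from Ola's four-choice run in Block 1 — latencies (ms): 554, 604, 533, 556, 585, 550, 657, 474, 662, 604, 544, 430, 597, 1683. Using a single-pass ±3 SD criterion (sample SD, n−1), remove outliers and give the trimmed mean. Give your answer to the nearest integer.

n = 14, ΣRT = 9033, M = 645.214
Σ(x−M)² = 1210580.36; s = √(1210580.36/13) = 305.158
Cutoffs: 645.214 ± 3·305.158 → [-270.3, 1560.7]
Outside: 1683 → excluded.
Retained (n=13): Σ = 7350, mean = 7350/13 = 565.385

565 ms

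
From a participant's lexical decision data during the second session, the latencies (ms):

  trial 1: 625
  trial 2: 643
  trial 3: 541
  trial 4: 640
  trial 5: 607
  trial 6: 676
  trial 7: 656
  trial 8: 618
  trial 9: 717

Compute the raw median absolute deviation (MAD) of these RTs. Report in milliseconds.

22 ms

Sorted: 541, 607, 618, 625, 640, 643, 656, 676, 717 → median = 640
|x − 640|: 15, 3, 99, 0, 33, 36, 16, 22, 77
Sorted deviations: 0, 3, 15, 16, 22, 33, 36, 77, 99 → MAD = 22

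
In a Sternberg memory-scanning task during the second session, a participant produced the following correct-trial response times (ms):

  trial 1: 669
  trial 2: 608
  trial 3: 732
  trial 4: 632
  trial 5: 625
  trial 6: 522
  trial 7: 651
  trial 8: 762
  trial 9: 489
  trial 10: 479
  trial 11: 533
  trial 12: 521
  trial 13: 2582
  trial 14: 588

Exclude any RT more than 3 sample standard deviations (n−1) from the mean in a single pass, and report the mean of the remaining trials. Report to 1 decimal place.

n = 14, ΣRT = 10393, M = 742.357
Σ(x−M)² = 3741269.21; s = √(3741269.21/13) = 536.461
Cutoffs: 742.357 ± 3·536.461 → [-867.0, 2351.7]
Outside: 2582 → excluded.
Retained (n=13): Σ = 7811, mean = 7811/13 = 600.846

600.8 ms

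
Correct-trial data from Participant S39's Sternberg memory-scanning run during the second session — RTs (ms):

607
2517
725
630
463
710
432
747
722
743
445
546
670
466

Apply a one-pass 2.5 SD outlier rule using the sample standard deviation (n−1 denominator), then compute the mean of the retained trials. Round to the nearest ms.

n = 14, ΣRT = 10423, M = 744.500
Σ(x−M)² = 3564971.50; s = √(3564971.50/13) = 523.668
Cutoffs: 744.500 ± 2.5·523.668 → [-564.7, 2053.7]
Outside: 2517 → excluded.
Retained (n=13): Σ = 7906, mean = 7906/13 = 608.154

608 ms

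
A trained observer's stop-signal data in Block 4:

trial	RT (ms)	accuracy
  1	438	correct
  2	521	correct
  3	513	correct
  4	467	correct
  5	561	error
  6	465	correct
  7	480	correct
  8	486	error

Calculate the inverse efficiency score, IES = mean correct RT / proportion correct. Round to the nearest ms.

Correct trials (n=6): 438, 521, 513, 467, 465, 480
Mean correct RT = 2884/6 = 480.6667 ms
Proportion correct = 6/8
IES = 480.6667 / (6/8) = 640.889 ms

641 ms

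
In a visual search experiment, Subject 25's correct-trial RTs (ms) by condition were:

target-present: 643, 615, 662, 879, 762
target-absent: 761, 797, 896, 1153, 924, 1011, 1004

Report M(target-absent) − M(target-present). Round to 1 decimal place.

222.9 ms

M(target-present) = 3561/5 = 712.200
M(target-absent) = 6546/7 = 935.143
Difference = 935.143 − 712.200 = 222.943 ms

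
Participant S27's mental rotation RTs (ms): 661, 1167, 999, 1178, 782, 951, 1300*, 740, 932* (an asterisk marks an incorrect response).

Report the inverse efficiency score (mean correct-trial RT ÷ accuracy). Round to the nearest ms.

1190 ms

Correct trials (n=7): 661, 1167, 999, 1178, 782, 951, 740
Mean correct RT = 6478/7 = 925.4286 ms
Proportion correct = 7/9
IES = 925.4286 / (7/9) = 1189.837 ms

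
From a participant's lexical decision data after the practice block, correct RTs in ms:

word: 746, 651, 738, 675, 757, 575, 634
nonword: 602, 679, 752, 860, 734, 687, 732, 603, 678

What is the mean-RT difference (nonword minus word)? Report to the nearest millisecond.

M(word) = 4776/7 = 682.286
M(nonword) = 6327/9 = 703.000
Difference = 703.000 − 682.286 = 20.714 ms

21 ms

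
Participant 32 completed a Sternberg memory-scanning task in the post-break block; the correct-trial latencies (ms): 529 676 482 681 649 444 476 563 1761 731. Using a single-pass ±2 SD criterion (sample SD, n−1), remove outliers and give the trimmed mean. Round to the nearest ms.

n = 10, ΣRT = 6992, M = 699.200
Σ(x−M)² = 1341459.60; s = √(1341459.60/9) = 386.071
Cutoffs: 699.200 ± 2·386.071 → [-72.9, 1471.3]
Outside: 1761 → excluded.
Retained (n=9): Σ = 5231, mean = 5231/9 = 581.222

581 ms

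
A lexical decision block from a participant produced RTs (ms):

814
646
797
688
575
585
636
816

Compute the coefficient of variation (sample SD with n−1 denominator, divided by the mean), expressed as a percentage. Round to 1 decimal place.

n = 8, Σ = 5557, M = 694.6250
Σ(x−M)² = 71635.875; s = √(71635.875/7) = 101.1617
CV = 101.1617 / 694.6250 = 0.14564 = 14.564%

14.6%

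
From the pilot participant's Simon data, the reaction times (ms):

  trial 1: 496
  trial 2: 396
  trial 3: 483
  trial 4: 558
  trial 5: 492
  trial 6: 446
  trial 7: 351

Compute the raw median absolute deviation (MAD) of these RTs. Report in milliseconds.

Sorted: 351, 396, 446, 483, 492, 496, 558 → median = 483
|x − 483|: 13, 87, 0, 75, 9, 37, 132
Sorted deviations: 0, 9, 13, 37, 75, 87, 132 → MAD = 37

37 ms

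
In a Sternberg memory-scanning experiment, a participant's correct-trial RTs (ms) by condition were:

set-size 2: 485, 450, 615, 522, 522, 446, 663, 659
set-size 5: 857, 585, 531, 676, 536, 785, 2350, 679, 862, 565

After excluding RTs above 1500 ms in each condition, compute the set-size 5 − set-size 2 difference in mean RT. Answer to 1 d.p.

set-size 5: exclude 2350
M(set-size 2) = 4362/8 = 545.250
M(set-size 5) = 6076/9 = 675.111
Difference = 675.111 − 545.250 = 129.861 ms

129.9 ms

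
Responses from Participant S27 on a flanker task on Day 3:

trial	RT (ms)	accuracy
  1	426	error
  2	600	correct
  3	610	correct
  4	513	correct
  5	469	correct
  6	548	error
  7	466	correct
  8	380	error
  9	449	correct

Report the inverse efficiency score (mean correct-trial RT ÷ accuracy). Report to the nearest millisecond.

777 ms

Correct trials (n=6): 600, 610, 513, 469, 466, 449
Mean correct RT = 3107/6 = 517.8333 ms
Proportion correct = 6/9
IES = 517.8333 / (6/9) = 776.750 ms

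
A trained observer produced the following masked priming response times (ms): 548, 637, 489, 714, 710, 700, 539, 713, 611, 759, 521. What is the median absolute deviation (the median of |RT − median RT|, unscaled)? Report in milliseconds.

77 ms

Sorted: 489, 521, 539, 548, 611, 637, 700, 710, 713, 714, 759 → median = 637
|x − 637|: 89, 0, 148, 77, 73, 63, 98, 76, 26, 122, 116
Sorted deviations: 0, 26, 63, 73, 76, 77, 89, 98, 116, 122, 148 → MAD = 77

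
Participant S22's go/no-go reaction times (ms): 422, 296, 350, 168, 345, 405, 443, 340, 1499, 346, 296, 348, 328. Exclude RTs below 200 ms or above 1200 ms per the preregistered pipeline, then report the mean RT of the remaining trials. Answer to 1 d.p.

356.3 ms

Excluded: 168, 1499
Retained (n=11): Σ = 3919
Mean = 3919/11 = 356.2727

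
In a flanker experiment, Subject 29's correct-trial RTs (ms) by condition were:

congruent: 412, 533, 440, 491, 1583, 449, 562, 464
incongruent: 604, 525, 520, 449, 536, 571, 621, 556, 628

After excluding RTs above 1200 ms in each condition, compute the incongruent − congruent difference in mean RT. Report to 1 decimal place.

78.0 ms

congruent: exclude 1583
M(congruent) = 3351/7 = 478.714
M(incongruent) = 5010/9 = 556.667
Difference = 556.667 − 478.714 = 77.952 ms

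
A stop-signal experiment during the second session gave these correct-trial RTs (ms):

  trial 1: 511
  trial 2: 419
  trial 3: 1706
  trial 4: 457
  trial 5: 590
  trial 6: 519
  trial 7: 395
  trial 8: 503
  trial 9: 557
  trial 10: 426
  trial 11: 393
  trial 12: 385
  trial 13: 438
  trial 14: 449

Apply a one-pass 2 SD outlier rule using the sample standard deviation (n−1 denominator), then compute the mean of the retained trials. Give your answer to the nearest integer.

n = 14, ΣRT = 7748, M = 553.429
Σ(x−M)² = 1482341.43; s = √(1482341.43/13) = 337.678
Cutoffs: 553.429 ± 2·337.678 → [-121.9, 1228.8]
Outside: 1706 → excluded.
Retained (n=13): Σ = 6042, mean = 6042/13 = 464.769

465 ms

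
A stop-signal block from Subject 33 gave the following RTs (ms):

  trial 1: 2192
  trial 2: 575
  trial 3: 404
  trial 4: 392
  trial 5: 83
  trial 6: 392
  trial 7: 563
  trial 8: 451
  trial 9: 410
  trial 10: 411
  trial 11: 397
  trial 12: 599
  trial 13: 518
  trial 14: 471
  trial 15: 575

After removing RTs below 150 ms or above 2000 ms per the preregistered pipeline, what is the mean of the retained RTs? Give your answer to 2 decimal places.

473.69 ms

Excluded: 83, 2192
Retained (n=13): Σ = 6158
Mean = 6158/13 = 473.6923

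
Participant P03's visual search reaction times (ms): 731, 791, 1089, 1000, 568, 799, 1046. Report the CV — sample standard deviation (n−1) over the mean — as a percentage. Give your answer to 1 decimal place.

22.1%

n = 7, Σ = 6024, M = 860.5714
Σ(x−M)² = 217021.714; s = √(217021.714/6) = 190.1849
CV = 190.1849 / 860.5714 = 0.22100 = 22.100%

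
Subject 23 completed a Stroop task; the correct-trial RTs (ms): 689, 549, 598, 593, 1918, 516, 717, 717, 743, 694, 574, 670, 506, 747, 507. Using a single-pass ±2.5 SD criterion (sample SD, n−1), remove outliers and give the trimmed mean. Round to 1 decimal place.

630.0 ms

n = 15, ΣRT = 10738, M = 715.867
Σ(x−M)² = 1654711.73; s = √(1654711.73/14) = 343.793
Cutoffs: 715.867 ± 2.5·343.793 → [-143.6, 1575.3]
Outside: 1918 → excluded.
Retained (n=14): Σ = 8820, mean = 8820/14 = 630.000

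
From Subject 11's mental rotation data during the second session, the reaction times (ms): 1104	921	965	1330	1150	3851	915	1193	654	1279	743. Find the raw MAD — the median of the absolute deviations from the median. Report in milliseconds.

Sorted: 654, 743, 915, 921, 965, 1104, 1150, 1193, 1279, 1330, 3851 → median = 1104
|x − 1104|: 0, 183, 139, 226, 46, 2747, 189, 89, 450, 175, 361
Sorted deviations: 0, 46, 89, 139, 175, 183, 189, 226, 361, 450, 2747 → MAD = 183

183 ms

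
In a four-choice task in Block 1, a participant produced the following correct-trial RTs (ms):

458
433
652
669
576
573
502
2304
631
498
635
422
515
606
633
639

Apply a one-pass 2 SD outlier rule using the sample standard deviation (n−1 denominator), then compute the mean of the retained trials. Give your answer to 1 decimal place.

562.8 ms

n = 16, ΣRT = 10746, M = 671.625
Σ(x−M)² = 2942105.75; s = √(2942105.75/15) = 442.877
Cutoffs: 671.625 ± 2·442.877 → [-214.1, 1557.4]
Outside: 2304 → excluded.
Retained (n=15): Σ = 8442, mean = 8442/15 = 562.800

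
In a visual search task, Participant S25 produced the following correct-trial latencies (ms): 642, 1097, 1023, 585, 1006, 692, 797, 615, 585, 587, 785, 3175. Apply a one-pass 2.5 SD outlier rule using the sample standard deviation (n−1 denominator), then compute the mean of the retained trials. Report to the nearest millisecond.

765 ms

n = 12, ΣRT = 11589, M = 965.750
Σ(x−M)² = 5700228.25; s = √(5700228.25/11) = 719.863
Cutoffs: 965.750 ± 2.5·719.863 → [-833.9, 2765.4]
Outside: 3175 → excluded.
Retained (n=11): Σ = 8414, mean = 8414/11 = 764.909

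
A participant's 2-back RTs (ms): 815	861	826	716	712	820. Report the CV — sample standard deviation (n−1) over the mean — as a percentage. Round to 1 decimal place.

n = 6, Σ = 4750, M = 791.6667
Σ(x−M)² = 19405.333; s = √(19405.333/5) = 62.2982
CV = 62.2982 / 791.6667 = 0.07869 = 7.869%

7.9%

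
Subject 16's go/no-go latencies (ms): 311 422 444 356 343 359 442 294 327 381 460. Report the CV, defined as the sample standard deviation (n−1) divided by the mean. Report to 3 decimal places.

0.153

n = 11, Σ = 4139, M = 376.2727
Σ(x−M)² = 33304.182; s = √(33304.182/10) = 57.7098
CV = 57.7098 / 376.2727 = 0.15337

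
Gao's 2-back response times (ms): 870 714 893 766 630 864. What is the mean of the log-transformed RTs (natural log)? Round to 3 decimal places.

ln(RT): 6.7685, 6.5709, 6.7946, 6.6412, 6.4457, 6.7616
Σ ln(RT) = 39.9824
Mean = 39.9824/6 = 6.66374

6.664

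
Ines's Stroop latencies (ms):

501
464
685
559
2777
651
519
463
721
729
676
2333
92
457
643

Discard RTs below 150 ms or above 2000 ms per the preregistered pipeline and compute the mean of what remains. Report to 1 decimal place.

589.0 ms

Excluded: 92, 2333, 2777
Retained (n=12): Σ = 7068
Mean = 7068/12 = 589.0000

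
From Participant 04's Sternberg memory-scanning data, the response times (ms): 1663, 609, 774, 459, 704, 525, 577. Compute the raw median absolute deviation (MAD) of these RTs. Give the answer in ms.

Sorted: 459, 525, 577, 609, 704, 774, 1663 → median = 609
|x − 609|: 1054, 0, 165, 150, 95, 84, 32
Sorted deviations: 0, 32, 84, 95, 150, 165, 1054 → MAD = 95

95 ms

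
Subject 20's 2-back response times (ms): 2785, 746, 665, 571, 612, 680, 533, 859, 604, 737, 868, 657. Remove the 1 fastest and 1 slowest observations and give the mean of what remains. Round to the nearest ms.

Sorted: 533, 571, 604, 612, 657, 665, 680, 737, 746, 859, 868, 2785
Drop lowest 1 (533) and highest 1 (2785)
Remaining (n=10): Σ = 6999, mean = 6999/10 = 699.900

700 ms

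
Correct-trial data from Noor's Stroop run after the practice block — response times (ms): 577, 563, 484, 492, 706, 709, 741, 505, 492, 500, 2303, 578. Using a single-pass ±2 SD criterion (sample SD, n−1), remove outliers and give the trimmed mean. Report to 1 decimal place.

577.0 ms

n = 12, ΣRT = 8650, M = 720.833
Σ(x−M)² = 2826189.67; s = √(2826189.67/11) = 506.879
Cutoffs: 720.833 ± 2·506.879 → [-292.9, 1734.6]
Outside: 2303 → excluded.
Retained (n=11): Σ = 6347, mean = 6347/11 = 577.000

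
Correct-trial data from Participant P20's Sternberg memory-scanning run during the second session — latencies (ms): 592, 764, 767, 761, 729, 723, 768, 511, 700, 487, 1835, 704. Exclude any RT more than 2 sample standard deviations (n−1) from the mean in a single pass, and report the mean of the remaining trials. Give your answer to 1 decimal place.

682.4 ms

n = 12, ΣRT = 9341, M = 778.417
Σ(x−M)² = 1325504.92; s = √(1325504.92/11) = 347.132
Cutoffs: 778.417 ± 2·347.132 → [84.2, 1472.7]
Outside: 1835 → excluded.
Retained (n=11): Σ = 7506, mean = 7506/11 = 682.364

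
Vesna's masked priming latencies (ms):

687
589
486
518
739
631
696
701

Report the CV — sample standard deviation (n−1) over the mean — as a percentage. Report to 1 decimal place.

14.6%

n = 8, Σ = 5047, M = 630.8750
Σ(x−M)² = 59482.875; s = √(59482.875/7) = 92.1822
CV = 92.1822 / 630.8750 = 0.14612 = 14.612%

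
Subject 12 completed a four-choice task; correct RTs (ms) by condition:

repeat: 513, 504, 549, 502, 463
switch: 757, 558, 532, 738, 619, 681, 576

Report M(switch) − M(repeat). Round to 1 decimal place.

131.1 ms

M(repeat) = 2531/5 = 506.200
M(switch) = 4461/7 = 637.286
Difference = 637.286 − 506.200 = 131.086 ms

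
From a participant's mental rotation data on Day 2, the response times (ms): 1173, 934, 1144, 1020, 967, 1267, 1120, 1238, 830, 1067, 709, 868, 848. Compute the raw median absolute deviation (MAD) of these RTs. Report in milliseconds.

152 ms

Sorted: 709, 830, 848, 868, 934, 967, 1020, 1067, 1120, 1144, 1173, 1238, 1267 → median = 1020
|x − 1020|: 153, 86, 124, 0, 53, 247, 100, 218, 190, 47, 311, 152, 172
Sorted deviations: 0, 47, 53, 86, 100, 124, 152, 153, 172, 190, 218, 247, 311 → MAD = 152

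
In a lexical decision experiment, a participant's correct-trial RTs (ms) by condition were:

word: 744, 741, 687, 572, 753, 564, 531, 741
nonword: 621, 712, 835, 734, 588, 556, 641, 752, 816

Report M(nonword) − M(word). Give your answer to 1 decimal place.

M(word) = 5333/8 = 666.625
M(nonword) = 6255/9 = 695.000
Difference = 695.000 − 666.625 = 28.375 ms

28.4 ms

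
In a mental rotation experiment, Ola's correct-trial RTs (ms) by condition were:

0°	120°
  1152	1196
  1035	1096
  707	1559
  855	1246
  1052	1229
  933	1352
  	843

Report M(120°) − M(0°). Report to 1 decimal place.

261.6 ms

M(0°) = 5734/6 = 955.667
M(120°) = 8521/7 = 1217.286
Difference = 1217.286 − 955.667 = 261.619 ms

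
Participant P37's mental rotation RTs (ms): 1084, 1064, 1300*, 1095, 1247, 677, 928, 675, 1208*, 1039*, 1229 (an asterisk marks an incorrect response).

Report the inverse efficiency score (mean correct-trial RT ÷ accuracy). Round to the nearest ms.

Correct trials (n=8): 1084, 1064, 1095, 1247, 677, 928, 675, 1229
Mean correct RT = 7999/8 = 999.8750 ms
Proportion correct = 8/11
IES = 999.8750 / (8/11) = 1374.828 ms

1375 ms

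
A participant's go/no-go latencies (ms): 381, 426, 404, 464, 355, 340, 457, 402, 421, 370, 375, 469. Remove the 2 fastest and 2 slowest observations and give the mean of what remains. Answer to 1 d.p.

404.5 ms

Sorted: 340, 355, 370, 375, 381, 402, 404, 421, 426, 457, 464, 469
Drop lowest 2 (340, 355) and highest 2 (464, 469)
Remaining (n=8): Σ = 3236, mean = 3236/8 = 404.500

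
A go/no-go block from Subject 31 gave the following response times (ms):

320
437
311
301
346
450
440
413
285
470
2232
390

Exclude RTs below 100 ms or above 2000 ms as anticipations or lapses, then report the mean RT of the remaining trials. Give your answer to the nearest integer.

Excluded: 2232
Retained (n=11): Σ = 4163
Mean = 4163/11 = 378.4545

378 ms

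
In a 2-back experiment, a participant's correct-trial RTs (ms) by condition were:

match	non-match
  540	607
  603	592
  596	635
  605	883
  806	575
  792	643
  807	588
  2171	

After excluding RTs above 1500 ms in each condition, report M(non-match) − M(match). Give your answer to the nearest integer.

match: exclude 2171
M(match) = 4749/7 = 678.429
M(non-match) = 4523/7 = 646.143
Difference = 646.143 − 678.429 = -32.286 ms

-32 ms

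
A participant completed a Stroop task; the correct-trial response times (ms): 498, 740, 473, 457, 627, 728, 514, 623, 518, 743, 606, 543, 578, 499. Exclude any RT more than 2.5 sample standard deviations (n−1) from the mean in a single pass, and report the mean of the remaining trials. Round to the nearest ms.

582 ms

n = 14, ΣRT = 8147, M = 581.929
Σ(x−M)² = 128190.93; s = √(128190.93/13) = 99.302
Cutoffs: 581.929 ± 2.5·99.302 → [333.7, 830.2]
No RTs fall outside the cutoffs; all 14 retained. Mean = 8147/14 = 581.929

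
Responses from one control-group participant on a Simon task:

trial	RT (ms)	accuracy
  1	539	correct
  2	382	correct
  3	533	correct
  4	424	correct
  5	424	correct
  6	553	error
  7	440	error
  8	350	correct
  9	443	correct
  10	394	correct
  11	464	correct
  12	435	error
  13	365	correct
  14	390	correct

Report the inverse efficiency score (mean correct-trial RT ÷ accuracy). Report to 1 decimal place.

Correct trials (n=11): 539, 382, 533, 424, 424, 350, 443, 394, 464, 365, 390
Mean correct RT = 4708/11 = 428.0000 ms
Proportion correct = 11/14
IES = 428.0000 / (11/14) = 544.727 ms

544.7 ms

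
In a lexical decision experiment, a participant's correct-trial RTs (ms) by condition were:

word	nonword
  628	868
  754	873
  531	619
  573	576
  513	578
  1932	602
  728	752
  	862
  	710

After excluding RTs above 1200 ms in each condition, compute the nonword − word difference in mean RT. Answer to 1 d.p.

94.4 ms

word: exclude 1932
M(word) = 3727/6 = 621.167
M(nonword) = 6440/9 = 715.556
Difference = 715.556 − 621.167 = 94.389 ms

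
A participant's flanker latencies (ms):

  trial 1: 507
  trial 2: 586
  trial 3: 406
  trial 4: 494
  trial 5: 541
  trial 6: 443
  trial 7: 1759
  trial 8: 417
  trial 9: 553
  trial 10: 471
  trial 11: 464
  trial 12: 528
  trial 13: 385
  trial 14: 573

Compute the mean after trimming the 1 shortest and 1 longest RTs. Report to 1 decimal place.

Sorted: 385, 406, 417, 443, 464, 471, 494, 507, 528, 541, 553, 573, 586, 1759
Drop lowest 1 (385) and highest 1 (1759)
Remaining (n=12): Σ = 5983, mean = 5983/12 = 498.583

498.6 ms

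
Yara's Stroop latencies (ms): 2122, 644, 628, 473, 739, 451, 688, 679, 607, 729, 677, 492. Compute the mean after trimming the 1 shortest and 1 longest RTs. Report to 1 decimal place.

Sorted: 451, 473, 492, 607, 628, 644, 677, 679, 688, 729, 739, 2122
Drop lowest 1 (451) and highest 1 (2122)
Remaining (n=10): Σ = 6356, mean = 6356/10 = 635.600

635.6 ms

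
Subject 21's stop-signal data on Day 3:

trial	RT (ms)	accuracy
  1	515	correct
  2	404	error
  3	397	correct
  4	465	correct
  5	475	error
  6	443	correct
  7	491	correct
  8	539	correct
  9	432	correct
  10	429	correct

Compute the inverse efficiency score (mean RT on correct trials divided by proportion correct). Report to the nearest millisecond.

580 ms

Correct trials (n=8): 515, 397, 465, 443, 491, 539, 432, 429
Mean correct RT = 3711/8 = 463.8750 ms
Proportion correct = 8/10
IES = 463.8750 / (8/10) = 579.844 ms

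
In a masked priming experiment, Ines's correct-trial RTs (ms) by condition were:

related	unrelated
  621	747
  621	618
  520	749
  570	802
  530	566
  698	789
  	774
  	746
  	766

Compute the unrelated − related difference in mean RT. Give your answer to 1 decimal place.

135.2 ms

M(related) = 3560/6 = 593.333
M(unrelated) = 6557/9 = 728.556
Difference = 728.556 − 593.333 = 135.222 ms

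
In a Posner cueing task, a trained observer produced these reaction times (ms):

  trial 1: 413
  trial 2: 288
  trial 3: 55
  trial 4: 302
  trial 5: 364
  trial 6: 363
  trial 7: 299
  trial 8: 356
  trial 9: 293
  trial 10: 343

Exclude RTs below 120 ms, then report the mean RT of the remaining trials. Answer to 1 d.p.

Excluded: 55
Retained (n=9): Σ = 3021
Mean = 3021/9 = 335.6667

335.7 ms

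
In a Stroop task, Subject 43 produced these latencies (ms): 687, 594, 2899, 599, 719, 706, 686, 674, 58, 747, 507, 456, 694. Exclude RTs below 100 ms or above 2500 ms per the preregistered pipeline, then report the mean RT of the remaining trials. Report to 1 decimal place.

642.6 ms

Excluded: 58, 2899
Retained (n=11): Σ = 7069
Mean = 7069/11 = 642.6364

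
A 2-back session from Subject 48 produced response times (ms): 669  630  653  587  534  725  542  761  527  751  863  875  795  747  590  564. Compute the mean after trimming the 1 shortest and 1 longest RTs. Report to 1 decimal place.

672.2 ms

Sorted: 527, 534, 542, 564, 587, 590, 630, 653, 669, 725, 747, 751, 761, 795, 863, 875
Drop lowest 1 (527) and highest 1 (875)
Remaining (n=14): Σ = 9411, mean = 9411/14 = 672.214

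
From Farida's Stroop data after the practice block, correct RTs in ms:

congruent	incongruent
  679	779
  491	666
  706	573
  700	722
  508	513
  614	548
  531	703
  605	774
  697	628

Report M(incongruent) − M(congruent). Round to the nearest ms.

42 ms

M(congruent) = 5531/9 = 614.556
M(incongruent) = 5906/9 = 656.222
Difference = 656.222 − 614.556 = 41.667 ms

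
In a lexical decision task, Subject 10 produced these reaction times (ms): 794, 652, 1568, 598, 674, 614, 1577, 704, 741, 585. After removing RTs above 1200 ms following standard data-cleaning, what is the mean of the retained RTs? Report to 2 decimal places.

670.25 ms

Excluded: 1568, 1577
Retained (n=8): Σ = 5362
Mean = 5362/8 = 670.2500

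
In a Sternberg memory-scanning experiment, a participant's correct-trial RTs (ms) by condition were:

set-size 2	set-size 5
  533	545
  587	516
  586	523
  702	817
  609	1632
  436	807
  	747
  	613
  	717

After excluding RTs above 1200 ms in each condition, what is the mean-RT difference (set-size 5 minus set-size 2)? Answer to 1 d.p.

85.1 ms

set-size 5: exclude 1632
M(set-size 2) = 3453/6 = 575.500
M(set-size 5) = 5285/8 = 660.625
Difference = 660.625 − 575.500 = 85.125 ms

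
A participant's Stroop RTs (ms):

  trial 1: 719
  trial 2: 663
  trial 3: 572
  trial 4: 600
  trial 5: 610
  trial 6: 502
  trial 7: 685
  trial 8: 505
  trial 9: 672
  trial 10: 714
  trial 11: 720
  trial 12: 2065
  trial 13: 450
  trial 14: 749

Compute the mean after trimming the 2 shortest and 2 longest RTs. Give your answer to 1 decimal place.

646.0 ms

Sorted: 450, 502, 505, 572, 600, 610, 663, 672, 685, 714, 719, 720, 749, 2065
Drop lowest 2 (450, 502) and highest 2 (749, 2065)
Remaining (n=10): Σ = 6460, mean = 6460/10 = 646.000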